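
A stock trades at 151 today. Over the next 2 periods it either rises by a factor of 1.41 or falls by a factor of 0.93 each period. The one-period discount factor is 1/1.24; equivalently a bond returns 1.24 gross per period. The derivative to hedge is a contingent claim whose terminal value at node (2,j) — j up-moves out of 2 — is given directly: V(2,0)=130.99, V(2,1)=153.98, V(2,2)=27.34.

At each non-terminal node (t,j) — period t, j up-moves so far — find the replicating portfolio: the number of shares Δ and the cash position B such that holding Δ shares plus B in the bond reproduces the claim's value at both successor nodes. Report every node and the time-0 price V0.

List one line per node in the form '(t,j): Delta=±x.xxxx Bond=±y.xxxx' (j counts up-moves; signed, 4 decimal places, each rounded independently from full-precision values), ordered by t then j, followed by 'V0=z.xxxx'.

(0,0): Delta=-0.8194 Bond=187.6476
(1,0): Delta=0.3411 Bond=69.7152
(1,1): Delta=-1.2392 Bond=322.0524
V0=63.9143

Under the risk-neutral measure, an up-move has probability p* = (R−d)/(u−d) = 0.6458 and values discount at R = 1.24.
Terminal values V(2,·): V(2,0)=130.9900, V(2,1)=153.9800, V(2,2)=27.3400
Node (1,0) S=140.4300: V=(p*·153.9800+(1−p*)·130.9900)/1.24=117.6111; Δ=(153.9800−130.9900)/(198.0063−130.5999)=0.3411; B=V−Δ·S=69.7152
Node (1,1) S=212.9100: V=(p*·27.3400+(1−p*)·153.9800)/1.24=58.2191; Δ=(27.3400−153.9800)/(300.2031−198.0063)=-1.2392; B=V−Δ·S=322.0524
Node (0,0) S=151.0000: V=(p*·58.2191+(1−p*)·117.6111)/1.24=63.9143; Δ=(58.2191−117.6111)/(212.9100−140.4300)=-0.8194; B=V−Δ·S=187.6476
Each (Δ,B) replicates both successor values, so the strategy is self-financing and V0 is arbitrage-free.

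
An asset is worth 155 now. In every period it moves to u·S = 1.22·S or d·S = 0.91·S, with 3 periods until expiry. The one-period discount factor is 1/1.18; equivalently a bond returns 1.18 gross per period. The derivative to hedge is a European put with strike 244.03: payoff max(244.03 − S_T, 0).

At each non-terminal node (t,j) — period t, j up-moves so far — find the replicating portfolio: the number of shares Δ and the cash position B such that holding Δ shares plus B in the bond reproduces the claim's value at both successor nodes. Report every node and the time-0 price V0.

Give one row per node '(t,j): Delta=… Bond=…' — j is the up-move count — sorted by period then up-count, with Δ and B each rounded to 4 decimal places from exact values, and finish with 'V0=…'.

(0,0): Delta=-0.5756 Bond=97.7999
(1,0): Delta=-1.0000 Bond=175.2585
(1,1): Delta=-0.5288 Bond=106.5365
(2,0): Delta=-1.0000 Bond=206.8051
(2,1): Delta=-1.0000 Bond=206.8051
(2,2): Delta=-0.4767 Bond=113.6994
V0=8.5743

No-arbitrage ⇒ martingale measure with p* = (R−d)/(u−d) = 0.8710.
Terminal payoffs: V(3,0)=127.2265, V(3,1)=87.4363, V(3,2)=34.0912, V(3,3)=0.0000
Node (2,0) S=128.3555: V=(p*·87.4363+(1−p*)·127.2265)/1.18=78.4496; Δ=(87.4363−127.2265)/(156.5937−116.8035)=-1.0000; B=V−Δ·S=206.8051
Node (2,1) S=172.0810: V=(p*·34.0912+(1−p*)·87.4363)/1.18=34.7241; Δ=(34.0912−87.4363)/(209.9388−156.5937)=-1.0000; B=V−Δ·S=206.8051
Node (2,2) S=230.7020: V=(p*·0.0000+(1−p*)·34.0912)/1.18=3.7278; Δ=(0.0000−34.0912)/(281.4564−209.9388)=-0.4767; B=V−Δ·S=113.6994
Node (1,0) S=141.0500: V=(p*·34.7241+(1−p*)·78.4496)/1.18=34.2085; Δ=(34.7241−78.4496)/(172.0810−128.3555)=-1.0000; B=V−Δ·S=175.2585
Node (1,1) S=189.1000: V=(p*·3.7278+(1−p*)·34.7241)/1.18=6.5486; Δ=(3.7278−34.7241)/(230.7020−172.0810)=-0.5288; B=V−Δ·S=106.5365
Node (0,0) S=155.0000: V=(p*·6.5486+(1−p*)·34.2085)/1.18=8.5743; Δ=(6.5486−34.2085)/(189.1000−141.0500)=-0.5756; B=V−Δ·S=97.7999
Each (Δ,B) replicates both successor values, so the strategy is self-financing and V0 is arbitrage-free.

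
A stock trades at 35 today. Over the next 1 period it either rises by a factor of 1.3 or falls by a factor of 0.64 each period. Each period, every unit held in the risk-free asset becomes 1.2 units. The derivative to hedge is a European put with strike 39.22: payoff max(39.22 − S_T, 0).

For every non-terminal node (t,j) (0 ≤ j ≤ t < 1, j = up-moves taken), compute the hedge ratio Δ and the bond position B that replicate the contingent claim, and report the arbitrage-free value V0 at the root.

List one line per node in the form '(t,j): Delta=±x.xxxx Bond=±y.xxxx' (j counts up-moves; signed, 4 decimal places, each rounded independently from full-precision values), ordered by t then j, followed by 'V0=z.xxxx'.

(0,0): Delta=-0.7281 Bond=27.6086
V0=2.1237

Since d<R<u, set p* = (R−d)/(u−d) = 0.8485; price each node as the discounted p*-expectation of its children.
Payoff layer (t=1): V(1,0)=16.8200, V(1,1)=0.0000
Node (0,0) S=35.0000: V=(p*·0.0000+(1−p*)·16.8200)/1.2=2.1237; Δ=(0.0000−16.8200)/(45.5000−22.4000)=-0.7281; B=V−Δ·S=27.6086
The time-0 hedge costs 2.1237, which is the no-arbitrage price.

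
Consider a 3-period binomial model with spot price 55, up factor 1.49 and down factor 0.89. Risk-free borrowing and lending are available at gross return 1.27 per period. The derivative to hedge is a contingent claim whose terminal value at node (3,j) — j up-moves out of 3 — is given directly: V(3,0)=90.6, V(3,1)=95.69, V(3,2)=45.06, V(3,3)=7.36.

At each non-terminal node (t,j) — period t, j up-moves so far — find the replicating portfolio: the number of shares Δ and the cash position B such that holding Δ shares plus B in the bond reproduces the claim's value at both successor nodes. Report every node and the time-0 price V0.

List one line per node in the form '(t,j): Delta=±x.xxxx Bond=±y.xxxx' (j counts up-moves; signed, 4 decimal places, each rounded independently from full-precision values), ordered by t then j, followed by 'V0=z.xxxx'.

(0,0): Delta=-0.7130 Bond=63.9497
(1,0): Delta=-0.8096 Bond=85.9442
(1,1): Delta=-0.6796 Bond=78.4788
(2,0): Delta=0.1947 Bond=65.3936
(2,1): Delta=-1.1570 Bond=134.4812
(2,2): Delta=-0.5146 Bond=79.5131
V0=24.7321

The replicating-portfolio and risk-neutral prices coincide; use p* = (1.27−0.89)/(1.49−0.89) = 0.6333 for the latter.
Terminal values V(3,·): V(3,0)=90.6000, V(3,1)=95.6900, V(3,2)=45.0600, V(3,3)=7.3600
Node (2,0) S=43.5655: V=(p*·95.6900+(1−p*)·90.6000)/1.27=73.8769; Δ=(95.6900−90.6000)/(64.9126−38.7733)=0.1947; B=V−Δ·S=65.3936
Node (2,1) S=72.9355: V=(p*·45.0600+(1−p*)·95.6900)/1.27=50.0979; Δ=(45.0600−95.6900)/(108.6739−64.9126)=-1.1570; B=V−Δ·S=134.4812
Node (2,2) S=122.1055: V=(p*·7.3600+(1−p*)·45.0600)/1.27=16.6798; Δ=(7.3600−45.0600)/(181.9372−108.6739)=-0.5146; B=V−Δ·S=79.5131
Node (1,0) S=48.9500: V=(p*·50.0979+(1−p*)·73.8769)/1.27=46.3125; Δ=(50.0979−73.8769)/(72.9355−43.5655)=-0.8096; B=V−Δ·S=85.9442
Node (1,1) S=81.9500: V=(p*·16.6798+(1−p*)·50.0979)/1.27=22.7820; Δ=(16.6798−50.0979)/(122.1055−72.9355)=-0.6796; B=V−Δ·S=78.4788
Node (0,0) S=55.0000: V=(p*·22.7820+(1−p*)·46.3125)/1.27=24.7321; Δ=(22.7820−46.3125)/(81.9500−48.9500)=-0.7130; B=V−Δ·S=63.9497
Check: Δ(0,0)·S0 + B(0,0) = 24.7321 = V0.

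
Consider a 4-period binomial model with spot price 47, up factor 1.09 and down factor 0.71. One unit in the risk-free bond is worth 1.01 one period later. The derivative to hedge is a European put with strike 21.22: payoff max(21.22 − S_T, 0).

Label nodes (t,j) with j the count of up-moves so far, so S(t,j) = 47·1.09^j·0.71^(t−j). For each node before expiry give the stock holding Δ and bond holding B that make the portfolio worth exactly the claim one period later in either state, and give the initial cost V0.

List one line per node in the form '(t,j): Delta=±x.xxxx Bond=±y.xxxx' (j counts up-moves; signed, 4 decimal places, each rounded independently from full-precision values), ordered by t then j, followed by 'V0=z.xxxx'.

(0,0): Delta=-0.0197 Bond=1.0248
(1,0): Delta=-0.0960 Bond=3.5820
(1,1): Delta=-0.0064 Bond=0.3559
(2,0): Delta=-0.3984 Bond=10.7821
(2,1): Delta=-0.0435 Bond=1.7074
(2,2): Delta=0.0000 Bond=0.0000
(3,0): Delta=-1.0000 Bond=21.0099
(3,1): Delta=-0.2939 Bond=8.1912
(3,2): Delta=0.0000 Bond=0.0000
(3,3): Delta=0.0000 Bond=0.0000
V0=0.0992

Under the risk-neutral measure, an up-move has probability p* = (R−d)/(u−d) = 0.7895 and values discount at R = 1.01.
At expiry t=4: V(4,0)=9.2765, V(4,1)=2.8842, V(4,2)=0.0000, V(4,3)=0.0000, V(4,4)=0.0000
  t=3,j=0: stock 16.8218 → up 18.3358 (V=2.8842), down 11.9435 (V=9.2765). Price 4.1881; hedge Δ=-1.0000, bond B=21.0099.
  t=3,j=1: stock 25.8250 → up 28.1493 (V=0.0000), down 18.3358 (V=2.8842). Price 0.6012; hedge Δ=-0.2939, bond B=8.1912.
  t=3,j=2: stock 39.6469 → up 43.2151 (V=0.0000), down 28.1493 (V=0.0000). Price 0.0000; hedge Δ=0.0000, bond B=0.0000.
  t=3,j=3: stock 60.8664 → up 66.3443 (V=0.0000), down 43.2151 (V=0.0000). Price 0.0000; hedge Δ=0.0000, bond B=0.0000.
  t=2,j=0: stock 23.6927 → up 25.8250 (V=0.6012), down 16.8218 (V=4.1881). Price 1.3429; hedge Δ=-0.3984, bond B=10.7821.
  t=2,j=1: stock 36.3733 → up 39.6469 (V=0.0000), down 25.8250 (V=0.6012). Price 0.1253; hedge Δ=-0.0435, bond B=1.7074.
  t=2,j=2: stock 55.8407 → up 60.8664 (V=0.0000), down 39.6469 (V=0.0000). Price 0.0000; hedge Δ=0.0000, bond B=0.0000.
  t=1,j=0: stock 33.3700 → up 36.3733 (V=0.1253), down 23.6927 (V=1.3429). Price 0.3779; hedge Δ=-0.0960, bond B=3.5820.
  t=1,j=1: stock 51.2300 → up 55.8407 (V=0.0000), down 36.3733 (V=0.1253). Price 0.0261; hedge Δ=-0.0064, bond B=0.3559.
  t=0,j=0: stock 47.0000 → up 51.2300 (V=0.0261), down 33.3700 (V=0.3779). Price 0.0992; hedge Δ=-0.0197, bond B=1.0248.
Check: Δ(0,0)·S0 + B(0,0) = 0.0992 = V0.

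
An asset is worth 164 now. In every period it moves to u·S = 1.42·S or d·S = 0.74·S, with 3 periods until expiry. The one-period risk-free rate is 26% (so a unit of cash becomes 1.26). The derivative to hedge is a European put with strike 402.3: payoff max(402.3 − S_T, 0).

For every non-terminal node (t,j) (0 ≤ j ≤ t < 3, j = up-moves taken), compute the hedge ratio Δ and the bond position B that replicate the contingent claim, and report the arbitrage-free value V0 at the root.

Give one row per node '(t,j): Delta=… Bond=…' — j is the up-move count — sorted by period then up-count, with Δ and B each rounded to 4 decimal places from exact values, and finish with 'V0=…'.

Under the risk-neutral measure, an up-move has probability p* = (R−d)/(u−d) = 0.7647 and values discount at R = 1.26.
Payoff layer (t=3): V(3,0)=335.8433, V(3,1)=274.7749, V(3,2)=157.5897, V(3,3)=0.0000
  t=2,j=0: stock 89.8064 → up 127.5251 (V=274.7749), down 66.4567 (V=335.8433). Price 229.4793; hedge Δ=-1.0000, bond B=319.2857.
  t=2,j=1: stock 172.3312 → up 244.7103 (V=157.5897), down 127.5251 (V=274.7749). Price 146.9545; hedge Δ=-1.0000, bond B=319.2857.
  t=2,j=2: stock 330.6896 → up 469.5792 (V=0.0000), down 244.7103 (V=157.5897). Price 29.4285; hedge Δ=-0.7008, bond B=261.1781.
  t=1,j=0: stock 121.3600 → up 172.3312 (V=146.9545), down 89.8064 (V=229.4793). Price 132.0414; hedge Δ=-1.0000, bond B=253.4014.
  t=1,j=1: stock 232.8800 → up 330.6896 (V=29.4285), down 172.3312 (V=146.9545). Price 45.3029; hedge Δ=-0.7422, bond B=218.1353.
  t=0,j=0: stock 164.0000 → up 232.8800 (V=45.3029), down 121.3600 (V=132.0414). Price 52.1524; hedge Δ=-0.7778, bond B=179.7089.
Self-financing check: at every node Δ·S+B equals the discounted successor values.

(0,0): Delta=-0.7778 Bond=179.7089
(1,0): Delta=-1.0000 Bond=253.4014
(1,1): Delta=-0.7422 Bond=218.1353
(2,0): Delta=-1.0000 Bond=319.2857
(2,1): Delta=-1.0000 Bond=319.2857
(2,2): Delta=-0.7008 Bond=261.1781
V0=52.1524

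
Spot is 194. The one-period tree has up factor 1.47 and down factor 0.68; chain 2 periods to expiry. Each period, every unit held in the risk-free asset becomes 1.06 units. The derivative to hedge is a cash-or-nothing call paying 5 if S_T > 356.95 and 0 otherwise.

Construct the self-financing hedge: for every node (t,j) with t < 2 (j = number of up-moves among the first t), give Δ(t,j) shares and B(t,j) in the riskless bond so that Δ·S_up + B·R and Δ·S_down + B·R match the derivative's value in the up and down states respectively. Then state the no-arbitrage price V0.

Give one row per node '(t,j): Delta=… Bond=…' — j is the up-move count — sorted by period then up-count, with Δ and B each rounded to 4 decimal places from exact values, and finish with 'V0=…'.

(0,0): Delta=0.0148 Bond=-1.8425
(1,0): Delta=0.0000 Bond=0.0000
(1,1): Delta=0.0222 Bond=-4.0602
V0=1.0296

The replicating-portfolio and risk-neutral prices coincide; use p* = (1.06−0.68)/(1.47−0.68) = 0.4810 for the latter.
Terminal payoffs: V(2,0)=0.0000, V(2,1)=0.0000, V(2,2)=5.0000
  t=1,j=0: stock 131.9200 → up 193.9224 (V=0.0000), down 89.7056 (V=0.0000). Price 0.0000; hedge Δ=0.0000, bond B=0.0000.
  t=1,j=1: stock 285.1800 → up 419.2146 (V=5.0000), down 193.9224 (V=0.0000). Price 2.2689; hedge Δ=0.0222, bond B=-4.0602.
  t=0,j=0: stock 194.0000 → up 285.1800 (V=2.2689), down 131.9200 (V=0.0000). Price 1.0296; hedge Δ=0.0148, bond B=-1.8425.
Check: Δ(0,0)·S0 + B(0,0) = 1.0296 = V0.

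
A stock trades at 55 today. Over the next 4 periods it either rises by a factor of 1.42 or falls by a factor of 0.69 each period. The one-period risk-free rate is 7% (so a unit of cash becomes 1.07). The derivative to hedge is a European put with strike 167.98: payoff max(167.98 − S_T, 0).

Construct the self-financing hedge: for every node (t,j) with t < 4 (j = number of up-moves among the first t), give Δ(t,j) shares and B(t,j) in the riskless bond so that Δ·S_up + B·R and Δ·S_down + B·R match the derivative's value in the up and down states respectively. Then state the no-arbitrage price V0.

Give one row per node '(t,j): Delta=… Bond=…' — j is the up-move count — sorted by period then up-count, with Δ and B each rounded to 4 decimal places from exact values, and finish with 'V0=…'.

(0,0): Delta=-0.8404 Bond=122.4916
(1,0): Delta=-1.0000 Bond=137.1217
(1,1): Delta=-0.7690 Bond=125.4884
(2,0): Delta=-1.0000 Bond=146.7202
(2,1): Delta=-1.0000 Bond=146.7202
(2,2): Delta=-0.6656 Bond=122.8076
(3,0): Delta=-1.0000 Bond=156.9907
(3,1): Delta=-1.0000 Bond=156.9907
(3,2): Delta=-1.0000 Bond=156.9907
(3,3): Delta=-0.5160 Bond=107.8375
V0=76.2680

Under the risk-neutral measure, an up-move has probability p* = (R−d)/(u−d) = 0.5205 and values discount at R = 1.07.
Terminal payoffs: V(4,0)=155.5131, V(4,1)=142.3234, V(4,2)=115.1796, V(4,3)=59.3182, V(4,4)=0.0000
Node (3,0) S=18.0680: V=(p*·142.3234+(1−p*)·155.5131)/1.07=138.9227; Δ=(142.3234−155.5131)/(25.6566−12.4669)=-1.0000; B=V−Δ·S=156.9907
Node (3,1) S=37.1834: V=(p*·115.1796+(1−p*)·142.3234)/1.07=119.8072; Δ=(115.1796−142.3234)/(52.8004−25.6566)=-1.0000; B=V−Δ·S=156.9907
Node (3,2) S=76.5224: V=(p*·59.3182+(1−p*)·115.1796)/1.07=80.4683; Δ=(59.3182−115.1796)/(108.6618−52.8004)=-1.0000; B=V−Δ·S=156.9907
Node (3,3) S=157.4808: V=(p*·0.0000+(1−p*)·59.3182)/1.07=26.5797; Δ=(0.0000−59.3182)/(223.6228−108.6618)=-0.5160; B=V−Δ·S=107.8375
Node (2,0) S=26.1855: V=(p*·119.8072+(1−p*)·138.9227)/1.07=120.5347; Δ=(119.8072−138.9227)/(37.1834−18.0680)=-1.0000; B=V−Δ·S=146.7202
Node (2,1) S=53.8890: V=(p*·80.4683+(1−p*)·119.8072)/1.07=92.8312; Δ=(80.4683−119.8072)/(76.5224−37.1834)=-1.0000; B=V−Δ·S=146.7202
Node (2,2) S=110.9020: V=(p*·26.5797+(1−p*)·80.4683)/1.07=48.9875; Δ=(26.5797−80.4683)/(157.4808−76.5224)=-0.6656; B=V−Δ·S=122.8076
Node (1,0) S=37.9500: V=(p*·92.8312+(1−p*)·120.5347)/1.07=99.1717; Δ=(92.8312−120.5347)/(53.8890−26.1855)=-1.0000; B=V−Δ·S=137.1217
Node (1,1) S=78.1000: V=(p*·48.9875+(1−p*)·92.8312)/1.07=65.4285; Δ=(48.9875−92.8312)/(110.9020−53.8890)=-0.7690; B=V−Δ·S=125.4884
Node (0,0) S=55.0000: V=(p*·65.4285+(1−p*)·99.1717)/1.07=76.2680; Δ=(65.4285−99.1717)/(78.1000−37.9500)=-0.8404; B=V−Δ·S=122.4916
Each (Δ,B) replicates both successor values, so the strategy is self-financing and V0 is arbitrage-free.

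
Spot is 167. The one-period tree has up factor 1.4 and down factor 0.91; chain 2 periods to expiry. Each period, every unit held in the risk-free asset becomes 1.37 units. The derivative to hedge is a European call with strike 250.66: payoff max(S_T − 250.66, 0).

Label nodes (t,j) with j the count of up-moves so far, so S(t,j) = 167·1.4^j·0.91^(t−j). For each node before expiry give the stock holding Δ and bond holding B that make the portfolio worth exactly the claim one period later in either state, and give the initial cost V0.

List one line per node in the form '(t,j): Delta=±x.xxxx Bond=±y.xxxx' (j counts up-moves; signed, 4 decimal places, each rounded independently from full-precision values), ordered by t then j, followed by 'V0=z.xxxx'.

(0,0): Delta=0.6419 Bond=-71.2090
(1,0): Delta=0.0000 Bond=0.0000
(1,1): Delta=0.6692 Bond=-103.9187
V0=35.9957

No-arbitrage ⇒ martingale measure with p* = (R−d)/(u−d) = 0.9388.
At expiry t=2: V(2,0)=0.0000, V(2,1)=0.0000, V(2,2)=76.6600
(1,0): S=151.9700. Δ = (V_up−V_dn)/(S_up−S_dn) = (0.0000−0.0000)/(212.7580−138.2927) = 0.0000. V = [p*·0.0000 + (1−p*)·0.0000]/1.37 = 0.0000. B = V − Δ·S = 0.0000.
(1,1): S=233.8000. Δ = (V_up−V_dn)/(S_up−S_dn) = (76.6600−0.0000)/(327.3200−212.7580) = 0.6692. V = [p*·76.6600 + (1−p*)·0.0000]/1.37 = 52.5303. B = V − Δ·S = -103.9187.
(0,0): S=167.0000. Δ = (V_up−V_dn)/(S_up−S_dn) = (52.5303−0.0000)/(233.8000−151.9700) = 0.6419. V = [p*·52.5303 + (1−p*)·0.0000]/1.37 = 35.9957. B = V − Δ·S = -71.2090.
Each (Δ,B) replicates both successor values, so the strategy is self-financing and V0 is arbitrage-free.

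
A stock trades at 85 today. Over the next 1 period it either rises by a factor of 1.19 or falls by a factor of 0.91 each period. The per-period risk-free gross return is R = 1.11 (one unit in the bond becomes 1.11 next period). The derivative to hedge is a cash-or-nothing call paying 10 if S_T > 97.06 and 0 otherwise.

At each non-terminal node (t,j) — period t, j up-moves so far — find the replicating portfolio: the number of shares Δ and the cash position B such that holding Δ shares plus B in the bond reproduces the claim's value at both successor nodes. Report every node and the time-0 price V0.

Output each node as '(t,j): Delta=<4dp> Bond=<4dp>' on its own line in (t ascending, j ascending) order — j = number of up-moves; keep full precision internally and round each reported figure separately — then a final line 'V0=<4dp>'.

Since d<R<u, set p* = (R−d)/(u−d) = 0.7143; price each node as the discounted p*-expectation of its children.
Terminal payoffs: V(1,0)=0.0000, V(1,1)=10.0000
(0,0): S=85.0000. Δ = (V_up−V_dn)/(S_up−S_dn) = (10.0000−0.0000)/(101.1500−77.3500) = 0.4202. V = [p*·10.0000 + (1−p*)·0.0000]/1.11 = 6.4350. B = V − Δ·S = -29.2793.
Each (Δ,B) replicates both successor values, so the strategy is self-financing and V0 is arbitrage-free.

(0,0): Delta=0.4202 Bond=-29.2793
V0=6.4350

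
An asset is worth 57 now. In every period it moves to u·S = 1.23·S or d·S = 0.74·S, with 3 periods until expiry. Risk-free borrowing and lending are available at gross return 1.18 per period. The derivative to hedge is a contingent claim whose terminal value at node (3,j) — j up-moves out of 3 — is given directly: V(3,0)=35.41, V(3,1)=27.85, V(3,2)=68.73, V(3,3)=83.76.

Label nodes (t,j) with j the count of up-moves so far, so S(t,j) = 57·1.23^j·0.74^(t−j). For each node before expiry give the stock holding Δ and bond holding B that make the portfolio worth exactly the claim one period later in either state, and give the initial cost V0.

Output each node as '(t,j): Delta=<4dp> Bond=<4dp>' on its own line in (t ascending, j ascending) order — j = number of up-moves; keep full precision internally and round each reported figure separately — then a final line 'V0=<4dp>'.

(0,0): Delta=0.5022 Bond=19.1075
(1,0): Delta=1.4735 Bond=-18.4221
(1,1): Delta=0.4358 Bond=27.2024
(2,0): Delta=-0.4943 Bond=39.6840
(2,1): Delta=1.6081 Bond=-28.7179
(2,2): Delta=0.3557 Bond=39.0099
V0=47.7352

Risk-neutral probability p* = (R−d)/(u−d) = (1.18−0.74)/(1.23−0.74) = 0.8980.
Terminal payoffs: V(3,0)=35.4100, V(3,1)=27.8500, V(3,2)=68.7300, V(3,3)=83.7600
(2,0): S=31.2132. Δ = (V_up−V_dn)/(S_up−S_dn) = (27.8500−35.4100)/(38.3922−23.0978) = -0.4943. V = [p*·27.8500 + (1−p*)·35.4100]/1.18 = 24.2554. B = V − Δ·S = 39.6840.
(2,1): S=51.8814. Δ = (V_up−V_dn)/(S_up−S_dn) = (68.7300−27.8500)/(63.8141−38.3922) = 1.6081. V = [p*·68.7300 + (1−p*)·27.8500]/1.18 = 54.7107. B = V − Δ·S = -28.7179.
(2,2): S=86.2353. Δ = (V_up−V_dn)/(S_up−S_dn) = (83.7600−68.7300)/(106.0694−63.8141) = 0.3557. V = [p*·83.7600 + (1−p*)·68.7300]/1.18 = 69.6833. B = V − Δ·S = 39.0099.
(1,0): S=42.1800. Δ = (V_up−V_dn)/(S_up−S_dn) = (54.7107−24.2554)/(51.8814−31.2132) = 1.4735. V = [p*·54.7107 + (1−p*)·24.2554]/1.18 = 43.7313. B = V − Δ·S = -18.4221.
(1,1): S=70.1100. Δ = (V_up−V_dn)/(S_up−S_dn) = (69.6833−54.7107)/(86.2353−51.8814) = 0.4358. V = [p*·69.6833 + (1−p*)·54.7107]/1.18 = 57.7589. B = V − Δ·S = 27.2024.
(0,0): S=57.0000. Δ = (V_up−V_dn)/(S_up−S_dn) = (57.7589−43.7313)/(70.1100−42.1800) = 0.5022. V = [p*·57.7589 + (1−p*)·43.7313]/1.18 = 47.7352. B = V − Δ·S = 19.1075.
Each (Δ,B) replicates both successor values, so the strategy is self-financing and V0 is arbitrage-free.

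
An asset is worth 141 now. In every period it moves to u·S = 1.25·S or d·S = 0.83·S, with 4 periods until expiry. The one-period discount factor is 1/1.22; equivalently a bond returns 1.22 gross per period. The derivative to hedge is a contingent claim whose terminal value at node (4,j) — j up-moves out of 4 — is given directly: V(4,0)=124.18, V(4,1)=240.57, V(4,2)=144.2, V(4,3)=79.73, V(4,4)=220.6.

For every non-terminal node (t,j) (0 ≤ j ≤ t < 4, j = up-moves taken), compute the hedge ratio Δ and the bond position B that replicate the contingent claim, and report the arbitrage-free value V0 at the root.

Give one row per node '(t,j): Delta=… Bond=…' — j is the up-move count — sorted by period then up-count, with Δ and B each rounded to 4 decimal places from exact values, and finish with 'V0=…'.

Since d<R<u, set p* = (R−d)/(u−d) = 0.9286; price each node as the discounted p*-expectation of its children.
Terminal values V(4,·): V(4,0)=124.1800, V(4,1)=240.5700, V(4,2)=144.2000, V(4,3)=79.7300, V(4,4)=220.6000
(3,0): S=80.6220. Δ = (V_up−V_dn)/(S_up−S_dn) = (240.5700−124.1800)/(100.7775−66.9162) = 3.4373. V = [p*·240.5700 + (1−p*)·124.1800]/1.22 = 190.3741. B = V − Δ·S = -86.7449.
(3,1): S=121.4186. Δ = (V_up−V_dn)/(S_up−S_dn) = (144.2000−240.5700)/(151.7733−100.7775) = -1.8898. V = [p*·144.2000 + (1−p*)·240.5700]/1.22 = 123.8390. B = V − Δ·S = 353.2914.
(3,2): S=182.8594. Δ = (V_up−V_dn)/(S_up−S_dn) = (79.7300−144.2000)/(228.5742−151.7733) = -0.8394. V = [p*·79.7300 + (1−p*)·144.2000]/1.22 = 69.1270. B = V − Δ·S = 222.6270.
(3,3): S=275.3906. Δ = (V_up−V_dn)/(S_up−S_dn) = (220.6000−79.7300)/(344.2383−228.5742) = 1.2179. V = [p*·220.6000 + (1−p*)·79.7300]/1.22 = 172.5720. B = V − Δ·S = -162.8327.
(2,0): S=97.1349. Δ = (V_up−V_dn)/(S_up−S_dn) = (123.8390−190.3741)/(121.4186−80.6220) = -1.6309. V = [p*·123.8390 + (1−p*)·190.3741]/1.22 = 105.4029. B = V − Δ·S = 263.8198.
(2,1): S=146.2875. Δ = (V_up−V_dn)/(S_up−S_dn) = (69.1270−123.8390)/(182.8594−121.4186) = -0.8905. V = [p*·69.1270 + (1−p*)·123.8390]/1.22 = 59.8648. B = V − Δ·S = 190.1313.
(2,2): S=220.3125. Δ = (V_up−V_dn)/(S_up−S_dn) = (172.5720−69.1270)/(275.3906−182.8594) = 1.1179. V = [p*·172.5720 + (1−p*)·69.1270]/1.22 = 135.3960. B = V − Δ·S = -110.9016.
(1,0): S=117.0300. Δ = (V_up−V_dn)/(S_up−S_dn) = (59.8648−105.4029)/(146.2875−97.1349) = -0.9265. V = [p*·59.8648 + (1−p*)·105.4029]/1.22 = 51.7357. B = V − Δ·S = 160.1597.
(1,1): S=176.2500. Δ = (V_up−V_dn)/(S_up−S_dn) = (135.3960−59.8648)/(220.3125−146.2875) = 1.0203. V = [p*·135.3960 + (1−p*)·59.8648]/1.22 = 106.5581. B = V − Δ·S = -73.2780.
(0,0): S=141.0000. Δ = (V_up−V_dn)/(S_up−S_dn) = (106.5581−51.7357)/(176.2500−117.0300) = 0.9257. V = [p*·106.5581 + (1−p*)·51.7357]/1.22 = 84.1330. B = V − Δ·S = -46.3967.
Self-financing check: at every node Δ·S+B equals the discounted successor values.

(0,0): Delta=0.9257 Bond=-46.3967
(1,0): Delta=-0.9265 Bond=160.1597
(1,1): Delta=1.0203 Bond=-73.2780
(2,0): Delta=-1.6309 Bond=263.8198
(2,1): Delta=-0.8905 Bond=190.1313
(2,2): Delta=1.1179 Bond=-110.9016
(3,0): Delta=3.4373 Bond=-86.7449
(3,1): Delta=-1.8898 Bond=353.2914
(3,2): Delta=-0.8394 Bond=222.6270
(3,3): Delta=1.2179 Bond=-162.8327
V0=84.1330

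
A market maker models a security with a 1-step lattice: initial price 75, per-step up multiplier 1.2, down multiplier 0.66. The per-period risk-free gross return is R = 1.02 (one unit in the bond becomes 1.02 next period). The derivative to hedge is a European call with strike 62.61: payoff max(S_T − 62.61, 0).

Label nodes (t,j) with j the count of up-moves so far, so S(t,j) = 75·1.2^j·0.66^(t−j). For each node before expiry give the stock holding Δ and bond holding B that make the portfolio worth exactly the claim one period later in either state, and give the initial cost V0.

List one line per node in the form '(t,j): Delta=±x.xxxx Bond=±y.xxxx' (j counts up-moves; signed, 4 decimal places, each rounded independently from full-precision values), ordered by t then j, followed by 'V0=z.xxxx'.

(0,0): Delta=0.6763 Bond=-32.8203
V0=17.9020

Under the risk-neutral measure, an up-move has probability p* = (R−d)/(u−d) = 0.6667 and values discount at R = 1.02.
At expiry t=1: V(1,0)=0.0000, V(1,1)=27.3900
  t=0,j=0: stock 75.0000 → up 90.0000 (V=27.3900), down 49.5000 (V=0.0000). Price 17.9020; hedge Δ=0.6763, bond B=-32.8203.
Root portfolio cost Δ·75+B reproduces V0=17.9020.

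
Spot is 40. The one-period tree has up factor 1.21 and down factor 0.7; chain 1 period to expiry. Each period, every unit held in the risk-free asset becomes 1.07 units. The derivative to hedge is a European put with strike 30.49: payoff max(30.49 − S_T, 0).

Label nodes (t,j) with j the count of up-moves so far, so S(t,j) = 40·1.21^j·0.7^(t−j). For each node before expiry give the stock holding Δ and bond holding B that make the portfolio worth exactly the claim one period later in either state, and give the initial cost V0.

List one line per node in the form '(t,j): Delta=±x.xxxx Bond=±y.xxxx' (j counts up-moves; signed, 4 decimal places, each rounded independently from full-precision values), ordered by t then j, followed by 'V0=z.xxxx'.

Risk-neutral probability p* = (R−d)/(u−d) = (1.07−0.7)/(1.21−0.7) = 0.7255.
Terminal payoffs: V(1,0)=2.4900, V(1,1)=0.0000
  t=0,j=0: stock 40.0000 → up 48.4000 (V=0.0000), down 28.0000 (V=2.4900). Price 0.6388; hedge Δ=-0.1221, bond B=5.5212.
Check: Δ(0,0)·S0 + B(0,0) = 0.6388 = V0.

(0,0): Delta=-0.1221 Bond=5.5212
V0=0.6388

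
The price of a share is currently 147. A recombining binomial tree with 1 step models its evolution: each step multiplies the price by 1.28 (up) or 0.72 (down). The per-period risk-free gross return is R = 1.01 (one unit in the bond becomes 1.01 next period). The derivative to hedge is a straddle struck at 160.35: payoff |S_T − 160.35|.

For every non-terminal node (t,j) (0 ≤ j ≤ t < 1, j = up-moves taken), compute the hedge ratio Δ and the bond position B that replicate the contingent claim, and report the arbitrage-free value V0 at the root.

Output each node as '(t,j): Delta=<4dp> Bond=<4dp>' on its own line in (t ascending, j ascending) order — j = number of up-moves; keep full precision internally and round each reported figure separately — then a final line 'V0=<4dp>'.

(0,0): Delta=-0.3243 Bond=87.9590
V0=40.2804

Since d<R<u, set p* = (R−d)/(u−d) = 0.5179; price each node as the discounted p*-expectation of its children.
Terminal payoffs: V(1,0)=54.5100, V(1,1)=27.8100
(0,0): S=147.0000. Δ = (V_up−V_dn)/(S_up−S_dn) = (27.8100−54.5100)/(188.1600−105.8400) = -0.3243. V = [p*·27.8100 + (1−p*)·54.5100]/1.01 = 40.2804. B = V − Δ·S = 87.9590.
The time-0 hedge costs 40.2804, which is the no-arbitrage price.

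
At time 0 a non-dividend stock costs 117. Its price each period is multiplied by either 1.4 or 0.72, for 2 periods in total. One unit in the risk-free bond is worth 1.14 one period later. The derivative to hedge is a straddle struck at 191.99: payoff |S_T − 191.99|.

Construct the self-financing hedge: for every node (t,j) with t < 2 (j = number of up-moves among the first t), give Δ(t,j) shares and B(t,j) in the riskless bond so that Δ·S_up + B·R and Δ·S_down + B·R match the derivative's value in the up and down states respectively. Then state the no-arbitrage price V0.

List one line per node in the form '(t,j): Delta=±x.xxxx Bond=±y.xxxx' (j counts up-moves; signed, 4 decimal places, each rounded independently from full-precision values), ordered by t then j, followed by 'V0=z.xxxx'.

No-arbitrage ⇒ martingale measure with p* = (R−d)/(u−d) = 0.6176.
Terminal values V(2,·): V(2,0)=131.3372, V(2,1)=74.0540, V(2,2)=37.3300
(1,0): S=84.2400. Δ = (V_up−V_dn)/(S_up−S_dn) = (74.0540−131.3372)/(117.9360−60.6528) = -1.0000. V = [p*·74.0540 + (1−p*)·131.3372]/1.14 = 84.1723. B = V − Δ·S = 168.4123.
(1,1): S=163.8000. Δ = (V_up−V_dn)/(S_up−S_dn) = (37.3300−74.0540)/(229.3200−117.9360) = -0.3297. V = [p*·37.3300 + (1−p*)·74.0540]/1.14 = 45.0627. B = V − Δ·S = 99.0686.
(0,0): S=117.0000. Δ = (V_up−V_dn)/(S_up−S_dn) = (45.0627−84.1723)/(163.8000−84.2400) = -0.4916. V = [p*·45.0627 + (1−p*)·84.1723]/1.14 = 52.6460. B = V − Δ·S = 110.1600.
Root portfolio cost Δ·117+B reproduces V0=52.6460.

(0,0): Delta=-0.4916 Bond=110.1600
(1,0): Delta=-1.0000 Bond=168.4123
(1,1): Delta=-0.3297 Bond=99.0686
V0=52.6460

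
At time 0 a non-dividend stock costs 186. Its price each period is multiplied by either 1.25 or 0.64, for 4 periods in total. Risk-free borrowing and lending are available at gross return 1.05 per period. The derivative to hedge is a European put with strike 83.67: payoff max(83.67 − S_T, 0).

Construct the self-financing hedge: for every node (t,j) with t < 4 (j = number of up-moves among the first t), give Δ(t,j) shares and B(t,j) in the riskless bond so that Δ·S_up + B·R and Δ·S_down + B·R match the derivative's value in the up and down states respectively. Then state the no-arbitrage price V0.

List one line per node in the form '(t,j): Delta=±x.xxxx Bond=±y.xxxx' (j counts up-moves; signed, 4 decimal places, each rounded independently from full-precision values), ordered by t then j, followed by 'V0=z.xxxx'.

No-arbitrage ⇒ martingale measure with p* = (R−d)/(u−d) = 0.6721.
Terminal payoffs: V(4,0)=52.4644, V(4,1)=22.7215, V(4,2)=0.0000, V(4,3)=0.0000, V(4,4)=0.0000
  t=3,j=0: stock 48.7588 → up 60.9485 (V=22.7215), down 31.2056 (V=52.4644). Price 30.9269; hedge Δ=-1.0000, bond B=79.6857.
  t=3,j=1: stock 95.2320 → up 119.0400 (V=0.0000), down 60.9485 (V=22.7215). Price 7.0949; hedge Δ=-0.3911, bond B=44.3433.
  t=3,j=2: stock 186.0000 → up 232.5000 (V=0.0000), down 119.0400 (V=0.0000). Price 0.0000; hedge Δ=0.0000, bond B=0.0000.
  t=3,j=3: stock 363.2812 → up 454.1016 (V=0.0000), down 232.5000 (V=0.0000). Price 0.0000; hedge Δ=0.0000, bond B=0.0000.
  t=2,j=0: stock 76.1856 → up 95.2320 (V=7.0949), down 48.7588 (V=30.9269). Price 14.1988; hedge Δ=-0.5128, bond B=53.2676.
  t=2,j=1: stock 148.8000 → up 186.0000 (V=0.0000), down 95.2320 (V=7.0949). Price 2.2154; hedge Δ=-0.0782, bond B=13.8465.
  t=2,j=2: stock 290.6250 → up 363.2812 (V=0.0000), down 186.0000 (V=0.0000). Price 0.0000; hedge Δ=0.0000, bond B=0.0000.
  t=1,j=0: stock 119.0400 → up 148.8000 (V=2.2154), down 76.1856 (V=14.1988). Price 5.8518; hedge Δ=-0.1650, bond B=25.4966.
  t=1,j=1: stock 232.5000 → up 290.6250 (V=0.0000), down 148.8000 (V=2.2154). Price 0.6918; hedge Δ=-0.0156, bond B=4.3236.
  t=0,j=0: stock 186.0000 → up 232.5000 (V=0.6918), down 119.0400 (V=5.8518). Price 2.2701; hedge Δ=-0.0455, bond B=10.7291.
Root portfolio cost Δ·186+B reproduces V0=2.2701.

(0,0): Delta=-0.0455 Bond=10.7291
(1,0): Delta=-0.1650 Bond=25.4966
(1,1): Delta=-0.0156 Bond=4.3236
(2,0): Delta=-0.5128 Bond=53.2676
(2,1): Delta=-0.0782 Bond=13.8465
(2,2): Delta=0.0000 Bond=0.0000
(3,0): Delta=-1.0000 Bond=79.6857
(3,1): Delta=-0.3911 Bond=44.3433
(3,2): Delta=0.0000 Bond=0.0000
(3,3): Delta=0.0000 Bond=0.0000
V0=2.2701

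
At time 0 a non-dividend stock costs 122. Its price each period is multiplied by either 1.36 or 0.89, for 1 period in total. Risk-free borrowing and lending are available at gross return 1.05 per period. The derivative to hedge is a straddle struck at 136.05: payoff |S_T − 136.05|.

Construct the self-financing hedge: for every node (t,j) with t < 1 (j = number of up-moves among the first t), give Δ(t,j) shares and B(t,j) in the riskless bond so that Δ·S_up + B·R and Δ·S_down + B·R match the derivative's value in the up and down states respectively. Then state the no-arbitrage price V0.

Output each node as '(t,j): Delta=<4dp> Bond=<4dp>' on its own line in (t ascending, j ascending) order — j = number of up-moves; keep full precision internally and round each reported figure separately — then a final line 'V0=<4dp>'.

(0,0): Delta=0.0419 Bond=21.8336
V0=26.9400

The replicating-portfolio and risk-neutral prices coincide; use p* = (1.05−0.89)/(1.36−0.89) = 0.3404 for the latter.
At expiry t=1: V(1,0)=27.4700, V(1,1)=29.8700
(0,0): S=122.0000. Δ = (V_up−V_dn)/(S_up−S_dn) = (29.8700−27.4700)/(165.9200−108.5800) = 0.0419. V = [p*·29.8700 + (1−p*)·27.4700]/1.05 = 26.9400. B = V − Δ·S = 21.8336.
Root portfolio cost Δ·122+B reproduces V0=26.9400.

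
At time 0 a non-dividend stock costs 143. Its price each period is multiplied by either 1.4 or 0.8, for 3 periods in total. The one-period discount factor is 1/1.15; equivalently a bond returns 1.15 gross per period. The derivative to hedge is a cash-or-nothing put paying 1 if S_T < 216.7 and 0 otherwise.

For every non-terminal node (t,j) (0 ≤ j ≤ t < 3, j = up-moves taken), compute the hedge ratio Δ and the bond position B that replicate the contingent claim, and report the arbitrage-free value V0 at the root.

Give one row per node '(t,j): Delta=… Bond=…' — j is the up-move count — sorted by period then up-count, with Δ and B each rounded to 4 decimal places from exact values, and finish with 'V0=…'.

(0,0): Delta=-0.0043 Bond=0.8599
(1,0): Delta=-0.0074 Bond=1.3443
(1,1): Delta=-0.0030 Bond=0.7351
(2,0): Delta=0.0000 Bond=0.8696
(2,1): Delta=-0.0104 Bond=2.0290
(2,2): Delta=0.0000 Bond=0.0000
V0=0.2473

No-arbitrage ⇒ martingale measure with p* = (R−d)/(u−d) = 0.5833.
At expiry t=3: V(3,0)=1.0000, V(3,1)=1.0000, V(3,2)=0.0000, V(3,3)=0.0000
(2,0): S=91.5200. Δ = (V_up−V_dn)/(S_up−S_dn) = (1.0000−1.0000)/(128.1280−73.2160) = 0.0000. V = [p*·1.0000 + (1−p*)·1.0000]/1.15 = 0.8696. B = V − Δ·S = 0.8696.
(2,1): S=160.1600. Δ = (V_up−V_dn)/(S_up−S_dn) = (0.0000−1.0000)/(224.2240−128.1280) = -0.0104. V = [p*·0.0000 + (1−p*)·1.0000]/1.15 = 0.3623. B = V − Δ·S = 2.0290.
(2,2): S=280.2800. Δ = (V_up−V_dn)/(S_up−S_dn) = (0.0000−0.0000)/(392.3920−224.2240) = 0.0000. V = [p*·0.0000 + (1−p*)·0.0000]/1.15 = 0.0000. B = V − Δ·S = 0.0000.
(1,0): S=114.4000. Δ = (V_up−V_dn)/(S_up−S_dn) = (0.3623−0.8696)/(160.1600−91.5200) = -0.0074. V = [p*·0.3623 + (1−p*)·0.8696]/1.15 = 0.4988. B = V − Δ·S = 1.3443.
(1,1): S=200.2000. Δ = (V_up−V_dn)/(S_up−S_dn) = (0.0000−0.3623)/(280.2800−160.1600) = -0.0030. V = [p*·0.0000 + (1−p*)·0.3623]/1.15 = 0.1313. B = V − Δ·S = 0.7351.
(0,0): S=143.0000. Δ = (V_up−V_dn)/(S_up−S_dn) = (0.1313−0.4988)/(200.2000−114.4000) = -0.0043. V = [p*·0.1313 + (1−p*)·0.4988]/1.15 = 0.2473. B = V − Δ·S = 0.8599.
Each (Δ,B) replicates both successor values, so the strategy is self-financing and V0 is arbitrage-free.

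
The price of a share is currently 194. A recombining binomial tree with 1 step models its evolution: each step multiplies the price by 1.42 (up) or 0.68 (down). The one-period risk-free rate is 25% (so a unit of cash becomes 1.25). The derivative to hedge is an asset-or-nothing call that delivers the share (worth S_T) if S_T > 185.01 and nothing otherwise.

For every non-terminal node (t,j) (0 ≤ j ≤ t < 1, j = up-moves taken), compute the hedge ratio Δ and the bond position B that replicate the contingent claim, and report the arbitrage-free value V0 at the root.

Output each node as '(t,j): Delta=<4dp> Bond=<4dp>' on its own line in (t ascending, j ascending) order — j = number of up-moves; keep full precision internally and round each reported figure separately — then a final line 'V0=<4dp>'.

Since d<R<u, set p* = (R−d)/(u−d) = 0.7703; price each node as the discounted p*-expectation of its children.
Terminal values V(1,·): V(1,0)=0.0000, V(1,1)=275.4800
  t=0,j=0: stock 194.0000 → up 275.4800 (V=275.4800), down 131.9200 (V=0.0000). Price 169.7552; hedge Δ=1.9189, bond B=-202.5150.
Self-financing check: at every node Δ·S+B equals the discounted successor values.

(0,0): Delta=1.9189 Bond=-202.5150
V0=169.7552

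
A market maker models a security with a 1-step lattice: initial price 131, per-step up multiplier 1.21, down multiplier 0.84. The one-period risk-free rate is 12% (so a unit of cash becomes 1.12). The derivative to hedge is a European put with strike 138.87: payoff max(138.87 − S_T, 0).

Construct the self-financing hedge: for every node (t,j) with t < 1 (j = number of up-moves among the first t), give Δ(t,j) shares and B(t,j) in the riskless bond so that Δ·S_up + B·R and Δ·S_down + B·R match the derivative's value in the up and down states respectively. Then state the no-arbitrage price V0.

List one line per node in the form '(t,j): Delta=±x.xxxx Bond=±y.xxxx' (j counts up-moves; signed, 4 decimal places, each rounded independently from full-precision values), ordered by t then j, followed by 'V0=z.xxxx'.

Risk-neutral probability p* = (R−d)/(u−d) = (1.12−0.84)/(1.21−0.84) = 0.7568.
At expiry t=1: V(1,0)=28.8300, V(1,1)=0.0000
  t=0,j=0: stock 131.0000 → up 158.5100 (V=0.0000), down 110.0400 (V=28.8300). Price 6.2613; hedge Δ=-0.5948, bond B=84.1803.
Self-financing check: at every node Δ·S+B equals the discounted successor values.

(0,0): Delta=-0.5948 Bond=84.1803
V0=6.2613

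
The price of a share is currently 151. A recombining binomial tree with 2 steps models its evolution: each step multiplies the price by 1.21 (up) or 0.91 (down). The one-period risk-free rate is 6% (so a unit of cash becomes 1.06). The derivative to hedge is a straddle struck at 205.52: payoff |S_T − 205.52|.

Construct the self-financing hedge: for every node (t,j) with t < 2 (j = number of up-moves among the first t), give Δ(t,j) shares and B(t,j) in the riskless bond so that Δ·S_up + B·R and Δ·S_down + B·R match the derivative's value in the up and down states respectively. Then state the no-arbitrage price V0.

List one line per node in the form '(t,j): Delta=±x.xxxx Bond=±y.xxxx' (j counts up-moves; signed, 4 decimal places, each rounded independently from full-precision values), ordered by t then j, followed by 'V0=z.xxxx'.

(0,0): Delta=-0.6760 Bond=140.9079
(1,0): Delta=-1.0000 Bond=193.8868
(1,1): Delta=-0.4323 Bond=104.8379
V0=38.8358

Risk-neutral probability p* = (R−d)/(u−d) = (1.06−0.91)/(1.21−0.91) = 0.5000.
At expiry t=2: V(2,0)=80.4769, V(2,1)=39.2539, V(2,2)=15.5591
  t=1,j=0: stock 137.4100 → up 166.2661 (V=39.2539), down 125.0431 (V=80.4769). Price 56.4768; hedge Δ=-1.0000, bond B=193.8868.
  t=1,j=1: stock 182.7100 → up 221.0791 (V=15.5591), down 166.2661 (V=39.2539). Price 25.8552; hedge Δ=-0.4323, bond B=104.8379.
  t=0,j=0: stock 151.0000 → up 182.7100 (V=25.8552), down 137.4100 (V=56.4768). Price 38.8358; hedge Δ=-0.6760, bond B=140.9079.
The time-0 hedge costs 38.8358, which is the no-arbitrage price.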